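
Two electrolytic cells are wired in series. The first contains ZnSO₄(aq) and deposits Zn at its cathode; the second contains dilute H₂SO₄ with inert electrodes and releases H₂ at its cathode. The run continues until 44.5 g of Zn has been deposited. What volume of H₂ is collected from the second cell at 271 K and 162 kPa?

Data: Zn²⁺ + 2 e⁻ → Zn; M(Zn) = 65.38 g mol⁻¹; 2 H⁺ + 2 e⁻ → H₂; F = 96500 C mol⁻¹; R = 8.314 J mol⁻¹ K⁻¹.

9.47 L

n(Zn) = 44.5 / 65.38 = 0.6806 mol, so n(e⁻) = 2 × 0.6806 = 1.361 mol.
The cells are in series, so the same 1.361 mol of electrons passes through the second cell.
2 H⁺ + 2 e⁻ → H₂ — 2 mol e⁻ per mol H₂, so n(H₂) = 1.361/2 = 0.6806 mol.
V = nRT/P = (0.6806 × 8.314 × 271) / (162 × 10³) = 0.00947 m³ = 9.47 L.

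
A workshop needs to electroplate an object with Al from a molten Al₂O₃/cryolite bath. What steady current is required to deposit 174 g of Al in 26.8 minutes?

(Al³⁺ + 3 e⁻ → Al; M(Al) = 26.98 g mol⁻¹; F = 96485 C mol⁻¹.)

n(Al) = 174 / 26.98 = 6.449 mol.
n(e⁻) = 3 × 6.449 = 19.35 mol.
Q = n(e⁻)·F = 19.35 × 96485 = 1867000 C.
I = Q/t = 1867000 / 1608.0 s = 1160 A.

1160 A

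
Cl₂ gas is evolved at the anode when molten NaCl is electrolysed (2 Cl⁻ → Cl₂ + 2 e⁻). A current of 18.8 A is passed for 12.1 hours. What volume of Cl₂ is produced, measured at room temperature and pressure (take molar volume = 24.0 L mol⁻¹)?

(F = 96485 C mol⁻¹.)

Q = I·t = 18.80 A × 43560 s = 818900 C.
n(e⁻) = Q/F = 818900 / 96485 = 8.488 mol.
2 electrons are transferred per Cl₂ molecule, so n(Cl₂) = 8.488 / 2 = 4.244 mol.
V = n × V_m = 4.244 × 24.0 = 102 L.

102 L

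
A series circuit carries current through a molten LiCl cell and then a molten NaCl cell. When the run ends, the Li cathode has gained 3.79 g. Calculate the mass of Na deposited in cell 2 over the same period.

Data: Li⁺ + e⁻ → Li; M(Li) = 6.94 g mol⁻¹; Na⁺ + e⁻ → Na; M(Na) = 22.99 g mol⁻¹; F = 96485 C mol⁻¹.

n(Li) = 3.79 / 6.94 = 0.5461 mol.
Since Li⁺ + e⁻ → Li, n(e⁻) passed = 1 × 0.5461 = 0.5461 mol.
Cells in series carry the same charge, so the same 0.5461 mol of electrons passes through cell 2.
Na⁺ + e⁻ → Na, so n(Na) = 0.5461 / 1 = 0.5461 mol.
m(Na) = 0.5461 × 22.99 = 12.6 g.

12.6 g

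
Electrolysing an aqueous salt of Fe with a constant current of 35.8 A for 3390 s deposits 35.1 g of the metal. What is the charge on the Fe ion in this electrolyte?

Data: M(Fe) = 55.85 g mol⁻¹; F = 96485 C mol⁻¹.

Q = I·t = 35.80 A × 3390.0 s = 121400 C, so n(e⁻) = 121400/96485 = 1.258 mol.
n(Fe) deposited = 35.1 / 55.85 = 0.6285 mol.
Electrons per atom = n(e⁻)/n(Fe) = 1.258 / 0.6285 = 2.00 ≈ 2, so the ion is Fe²⁺.

+2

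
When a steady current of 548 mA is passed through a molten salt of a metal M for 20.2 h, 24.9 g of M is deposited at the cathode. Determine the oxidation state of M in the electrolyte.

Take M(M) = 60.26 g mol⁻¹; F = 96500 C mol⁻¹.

+1

Q = I·t = 0.5480 A × 72720 s = 39850 C, so n(e⁻) = 39850/96500 = 0.4130 mol.
n(M) deposited = 24.9 / 60.26 = 0.4132 mol.
Electrons per atom = n(e⁻)/n(M) = 0.4130 / 0.4132 = 0.999 ≈ 1, so the ion is M⁺.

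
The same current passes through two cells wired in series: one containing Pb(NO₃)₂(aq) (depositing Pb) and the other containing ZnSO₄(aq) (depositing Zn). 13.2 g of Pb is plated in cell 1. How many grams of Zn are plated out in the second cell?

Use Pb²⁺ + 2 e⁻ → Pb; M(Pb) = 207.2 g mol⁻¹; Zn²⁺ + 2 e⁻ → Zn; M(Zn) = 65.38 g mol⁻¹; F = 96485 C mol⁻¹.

n(Pb) = 13.2 / 207.2 = 0.06371 mol.
Since Pb²⁺ + 2 e⁻ → Pb, n(e⁻) passed = 2 × 0.06371 = 0.1274 mol.
Cells in series carry the same charge, so the same 0.1274 mol of electrons passes through cell 2.
Zn²⁺ + 2 e⁻ → Zn, so n(Zn) = 0.1274 / 2 = 0.06371 mol.
m(Zn) = 0.06371 × 65.38 = 4.17 g.

4.17 g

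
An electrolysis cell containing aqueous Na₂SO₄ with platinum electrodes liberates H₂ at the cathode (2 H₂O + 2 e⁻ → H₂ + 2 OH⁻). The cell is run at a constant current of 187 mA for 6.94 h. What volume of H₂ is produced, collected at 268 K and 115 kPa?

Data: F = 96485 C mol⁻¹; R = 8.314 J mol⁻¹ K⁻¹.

0.469 L

Q = I·t = 0.1870 A × 24984 s = 4672 C.
n(e⁻) = Q/F = 4672 / 96485 = 0.04842 mol.
2 electrons are transferred per H₂ molecule, so n(H₂) = 0.04842 / 2 = 0.02421 mol.
V = nRT/P = (0.02421 × 8.314 × 268) / (115 × 10³ Pa) = 4.69 × 10⁻⁴ m³ = 0.469 L.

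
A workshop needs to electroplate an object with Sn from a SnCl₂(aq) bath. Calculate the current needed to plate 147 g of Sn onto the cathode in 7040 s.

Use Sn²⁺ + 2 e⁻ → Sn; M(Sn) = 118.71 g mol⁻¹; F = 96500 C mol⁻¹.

33.9 A

n(Sn) = 147 / 118.71 = 1.238 mol.
n(e⁻) = 2 × 1.238 = 2.477 mol.
Q = n(e⁻)·F = 2.477 × 96500 = 239000 C.
I = Q/t = 239000 / 7040.0 s = 33.9 A.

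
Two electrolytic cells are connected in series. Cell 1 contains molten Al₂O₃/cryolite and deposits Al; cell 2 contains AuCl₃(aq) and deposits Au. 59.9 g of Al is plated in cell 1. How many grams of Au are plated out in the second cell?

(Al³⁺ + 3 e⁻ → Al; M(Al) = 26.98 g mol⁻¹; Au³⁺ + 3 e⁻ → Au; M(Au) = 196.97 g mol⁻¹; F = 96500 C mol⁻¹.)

n(Al) = 59.9 / 26.98 = 2.220 mol.
Since Al³⁺ + 3 e⁻ → Al, n(e⁻) passed = 3 × 2.220 = 6.660 mol.
Cells in series carry the same charge, so the same 6.660 mol of electrons passes through cell 2.
Au³⁺ + 3 e⁻ → Au, so n(Au) = 6.660 / 3 = 2.220 mol.
m(Au) = 2.220 × 196.97 = 437 g.

437 g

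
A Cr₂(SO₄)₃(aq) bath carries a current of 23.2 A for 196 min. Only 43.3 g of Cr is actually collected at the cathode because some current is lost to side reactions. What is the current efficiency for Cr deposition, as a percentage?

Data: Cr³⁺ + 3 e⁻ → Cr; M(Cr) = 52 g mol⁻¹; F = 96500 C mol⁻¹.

Q = I·t = 23.20 × 11760 = 272800 C; n(e⁻) = 272800/96500 = 2.827 mol.
Theoretical n(Cr) = n(e⁻)/3 = 0.9424 mol, i.e. m_theo = 0.9424 × 52 = 49.01 g.
Efficiency = m_actual / m_theo = 43.3 / 49.01 = 88.4 %.

88.4 %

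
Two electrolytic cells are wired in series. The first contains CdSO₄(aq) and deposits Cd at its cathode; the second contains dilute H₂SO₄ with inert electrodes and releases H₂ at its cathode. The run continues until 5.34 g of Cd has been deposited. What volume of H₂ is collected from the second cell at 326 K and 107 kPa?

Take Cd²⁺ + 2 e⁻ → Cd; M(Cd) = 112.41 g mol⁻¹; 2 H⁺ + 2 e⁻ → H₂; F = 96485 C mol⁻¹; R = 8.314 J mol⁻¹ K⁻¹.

1.20 L

n(Cd) = 5.34 / 112.41 = 0.04750 mol, so n(e⁻) = 2 × 0.04750 = 0.09501 mol.
The cells are in series, so the same 0.09501 mol of electrons passes through the second cell.
2 H⁺ + 2 e⁻ → H₂ — 2 mol e⁻ per mol H₂, so n(H₂) = 0.09501/2 = 0.04750 mol.
V = nRT/P = (0.04750 × 8.314 × 326) / (107 × 10³) = 0.00120 m³ = 1.20 L.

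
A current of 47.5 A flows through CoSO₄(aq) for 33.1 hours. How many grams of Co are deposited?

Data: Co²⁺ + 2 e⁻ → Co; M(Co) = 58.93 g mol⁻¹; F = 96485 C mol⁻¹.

1730 g

Q = I·t = 47.50 A × 119160 s = 5660000 C.
n(e⁻) = Q/F = 5660000 / 96485 = 58.66 mol.
Co²⁺ + 2 e⁻ → Co, so n(Co) = n(e⁻)/2 = 29.33 mol.
m = n·M = 29.33 × 58.93 = 1730 g.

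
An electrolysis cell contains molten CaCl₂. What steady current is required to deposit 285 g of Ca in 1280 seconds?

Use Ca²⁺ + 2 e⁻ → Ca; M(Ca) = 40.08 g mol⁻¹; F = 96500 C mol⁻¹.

1070 A

n(Ca) = 285 / 40.08 = 7.111 mol.
n(e⁻) = 2 × 7.111 = 14.22 mol.
Q = n(e⁻)·F = 14.22 × 96500 = 1372000 C.
I = Q/t = 1372000 / 1280.0 s = 1070 A.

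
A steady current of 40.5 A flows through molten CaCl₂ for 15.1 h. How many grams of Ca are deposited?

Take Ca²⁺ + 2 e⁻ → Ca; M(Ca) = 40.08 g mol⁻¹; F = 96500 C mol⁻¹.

457 g

Q = I·t = 40.50 A × 54360 s = 2202000 C.
n(e⁻) = Q/F = 2202000 / 96500 = 22.81 mol.
Ca²⁺ + 2 e⁻ → Ca, so n(Ca) = n(e⁻)/2 = 11.41 mol.
m = n·M = 11.41 × 40.08 = 457 g.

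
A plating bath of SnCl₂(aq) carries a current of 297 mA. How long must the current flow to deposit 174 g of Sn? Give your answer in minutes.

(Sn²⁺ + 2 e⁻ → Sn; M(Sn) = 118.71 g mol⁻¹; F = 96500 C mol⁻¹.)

15900 min

n(Sn) = m/M = 174 / 118.71 = 1.466 mol.
Each Sn atom requires 2 electrons, so n(e⁻) = 2 × 1.466 = 2.932 mol.
Q = n(e⁻)·F = 2.932 × 96500 = 282900 C.
t = Q/I = 282900 / 0.2970 A = 952500 s = 15900 min.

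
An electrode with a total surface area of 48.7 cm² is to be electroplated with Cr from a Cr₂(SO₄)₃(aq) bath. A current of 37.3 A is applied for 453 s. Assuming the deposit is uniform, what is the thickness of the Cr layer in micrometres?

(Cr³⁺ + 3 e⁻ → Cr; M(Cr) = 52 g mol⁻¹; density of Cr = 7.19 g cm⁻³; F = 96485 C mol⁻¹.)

86.7 μm

Q = I·t = 37.30 × 453.00 = 16900 C; n(e⁻) = 0.1751 mol.
n(Cr) = n(e⁻)/3 = 0.05837 mol, so m = 0.05837 × 52 = 3.035 g.
Volume = m/ρ = 3.035 / 7.19 = 0.4222 cm³.
Thickness = V/A = 0.4222 / 48.7 = 0.00867 cm = 86.7 μm.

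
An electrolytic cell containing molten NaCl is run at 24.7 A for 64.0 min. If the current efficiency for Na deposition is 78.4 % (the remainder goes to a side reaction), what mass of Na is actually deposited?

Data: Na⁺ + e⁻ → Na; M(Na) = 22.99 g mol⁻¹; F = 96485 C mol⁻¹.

17.7 g

Q = I·t = 24.70 × 3840.0 = 94850 C.
n(e⁻) = 94850/96485 = 0.9830 mol; theoretically n(Na) = 0.9830/1 = 0.9830 mol, m_theo = 22.60 g.
At 78.4 % efficiency, m_actual = 0.784 × 22.60 = 17.7 g.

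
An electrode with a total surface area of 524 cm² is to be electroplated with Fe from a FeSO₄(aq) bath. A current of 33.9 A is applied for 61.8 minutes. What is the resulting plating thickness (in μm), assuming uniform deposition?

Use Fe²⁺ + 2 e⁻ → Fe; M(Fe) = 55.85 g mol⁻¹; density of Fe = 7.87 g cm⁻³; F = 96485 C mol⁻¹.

Q = I·t = 33.90 × 3708.0 = 125700 C; n(e⁻) = 1.303 mol.
n(Fe) = n(e⁻)/2 = 0.6514 mol, so m = 0.6514 × 55.85 = 36.38 g.
Volume = m/ρ = 36.38 / 7.87 = 4.623 cm³.
Thickness = V/A = 4.623 / 524 = 0.00882 cm = 88.2 μm.

88.2 μm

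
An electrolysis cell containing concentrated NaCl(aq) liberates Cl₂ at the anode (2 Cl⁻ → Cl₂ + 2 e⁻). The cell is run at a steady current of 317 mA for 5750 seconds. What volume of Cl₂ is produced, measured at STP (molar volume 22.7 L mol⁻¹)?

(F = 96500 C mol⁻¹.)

Q = I·t = 0.3170 A × 5750.0 s = 1823 C.
n(e⁻) = Q/F = 1823 / 96500 = 0.01889 mol.
2 electrons are transferred per Cl₂ molecule, so n(Cl₂) = 0.01889 / 2 = 0.009444 mol.
V = n × V_m = 0.009444 × 22.7 = 0.214 L.

0.214 L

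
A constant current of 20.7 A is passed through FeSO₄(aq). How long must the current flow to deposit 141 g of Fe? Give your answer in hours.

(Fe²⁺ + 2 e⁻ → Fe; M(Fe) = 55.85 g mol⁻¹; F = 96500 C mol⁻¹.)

n(Fe) = m/M = 141 / 55.85 = 2.525 mol.
Each Fe atom requires 2 electrons, so n(e⁻) = 2 × 2.525 = 5.049 mol.
Q = n(e⁻)·F = 5.049 × 96500 = 487300 C.
t = Q/I = 487300 / 20.70 A = 23540 s = 6.54 h.

6.54 h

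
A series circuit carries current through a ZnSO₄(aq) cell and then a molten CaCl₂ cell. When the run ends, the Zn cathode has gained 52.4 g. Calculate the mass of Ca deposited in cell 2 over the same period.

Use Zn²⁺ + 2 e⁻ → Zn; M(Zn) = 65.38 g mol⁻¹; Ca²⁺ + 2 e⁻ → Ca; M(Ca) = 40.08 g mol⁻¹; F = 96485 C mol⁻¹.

32.1 g

n(Zn) = 52.4 / 65.38 = 0.8015 mol.
Since Zn²⁺ + 2 e⁻ → Zn, n(e⁻) passed = 2 × 0.8015 = 1.603 mol.
Cells in series carry the same charge, so the same 1.603 mol of electrons passes through cell 2.
Ca²⁺ + 2 e⁻ → Ca, so n(Ca) = 1.603 / 2 = 0.8015 mol.
m(Ca) = 0.8015 × 40.08 = 32.1 g.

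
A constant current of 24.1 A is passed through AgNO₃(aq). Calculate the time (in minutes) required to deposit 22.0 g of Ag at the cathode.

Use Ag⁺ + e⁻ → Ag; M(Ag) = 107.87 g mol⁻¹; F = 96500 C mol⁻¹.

13.6 min

n(Ag) = m/M = 22.0 / 107.87 = 0.2039 mol.
Each Ag atom requires 1 electron, so n(e⁻) = 1 × 0.2039 = 0.2039 mol.
Q = n(e⁻)·F = 0.2039 × 96500 = 19680 C.
t = Q/I = 19680 / 24.10 A = 816.6 s = 13.6 min.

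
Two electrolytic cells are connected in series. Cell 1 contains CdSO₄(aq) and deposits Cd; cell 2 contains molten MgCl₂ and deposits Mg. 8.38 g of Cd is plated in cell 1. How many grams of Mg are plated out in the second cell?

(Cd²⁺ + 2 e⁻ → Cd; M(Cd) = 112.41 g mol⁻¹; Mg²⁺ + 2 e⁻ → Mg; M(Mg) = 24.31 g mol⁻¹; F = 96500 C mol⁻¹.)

1.81 g

n(Cd) = 8.38 / 112.41 = 0.07455 mol.
Since Cd²⁺ + 2 e⁻ → Cd, n(e⁻) passed = 2 × 0.07455 = 0.1491 mol.
Cells in series carry the same charge, so the same 0.1491 mol of electrons passes through cell 2.
Mg²⁺ + 2 e⁻ → Mg, so n(Mg) = 0.1491 / 2 = 0.07455 mol.
m(Mg) = 0.07455 × 24.31 = 1.81 g.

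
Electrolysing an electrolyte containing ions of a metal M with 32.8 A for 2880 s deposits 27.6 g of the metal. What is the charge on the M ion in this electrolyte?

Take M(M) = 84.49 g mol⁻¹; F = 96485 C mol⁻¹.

+3

Q = I·t = 32.80 A × 2880.0 s = 94460 C, so n(e⁻) = 94460/96485 = 0.9791 mol.
n(M) deposited = 27.6 / 84.49 = 0.3267 mol.
Electrons per atom = n(e⁻)/n(M) = 0.9791 / 0.3267 = 3.00 ≈ 3, so the ion is M³⁺.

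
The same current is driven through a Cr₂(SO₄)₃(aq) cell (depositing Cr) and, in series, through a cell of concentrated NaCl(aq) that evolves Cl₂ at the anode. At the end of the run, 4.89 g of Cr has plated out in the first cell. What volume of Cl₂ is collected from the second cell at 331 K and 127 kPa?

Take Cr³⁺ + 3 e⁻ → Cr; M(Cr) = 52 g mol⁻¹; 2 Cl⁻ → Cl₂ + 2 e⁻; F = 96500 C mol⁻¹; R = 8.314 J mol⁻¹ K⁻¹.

3.06 L

n(Cr) = 4.89 / 52 = 0.09404 mol, so n(e⁻) = 3 × 0.09404 = 0.2821 mol.
The cells are in series, so the same 0.2821 mol of electrons passes through the second cell.
2 Cl⁻ → Cl₂ + 2 e⁻ — 2 mol e⁻ per mol Cl₂, so n(Cl₂) = 0.2821/2 = 0.1411 mol.
V = nRT/P = (0.1411 × 8.314 × 331) / (127 × 10³) = 0.00306 m³ = 3.06 L.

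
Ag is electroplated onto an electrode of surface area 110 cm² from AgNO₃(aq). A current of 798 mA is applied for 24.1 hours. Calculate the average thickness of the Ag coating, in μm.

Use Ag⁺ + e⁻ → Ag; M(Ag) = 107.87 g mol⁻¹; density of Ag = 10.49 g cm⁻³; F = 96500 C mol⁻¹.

Q = I·t = 0.7980 × 86760 = 69230 C; n(e⁻) = 0.7175 mol.
n(Ag) = n(e⁻)/1 = 0.7175 mol, so m = 0.7175 × 107.87 = 77.39 g.
Volume = m/ρ = 77.39 / 10.49 = 7.378 cm³.
Thickness = V/A = 7.378 / 110 = 0.0671 cm = 671 μm.

671 μm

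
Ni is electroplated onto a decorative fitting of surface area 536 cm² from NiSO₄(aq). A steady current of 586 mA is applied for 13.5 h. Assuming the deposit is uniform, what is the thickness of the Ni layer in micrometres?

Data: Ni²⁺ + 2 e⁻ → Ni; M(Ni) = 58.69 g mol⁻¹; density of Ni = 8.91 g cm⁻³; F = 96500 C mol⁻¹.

18.1 μm

Q = I·t = 0.5860 × 48600 = 28480 C; n(e⁻) = 0.2951 mol.
n(Ni) = n(e⁻)/2 = 0.1476 mol, so m = 0.1476 × 58.69 = 8.660 g.
Volume = m/ρ = 8.660 / 8.91 = 0.9720 cm³.
Thickness = V/A = 0.9720 / 536 = 0.00181 cm = 18.1 μm.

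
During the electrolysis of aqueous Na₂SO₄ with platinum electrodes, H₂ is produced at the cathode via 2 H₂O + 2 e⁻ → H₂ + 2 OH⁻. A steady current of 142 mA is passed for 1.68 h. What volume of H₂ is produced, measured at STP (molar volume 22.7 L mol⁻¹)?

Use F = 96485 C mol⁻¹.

Q = I·t = 0.1420 A × 6048.0 s = 858.8 C.
n(e⁻) = Q/F = 858.8 / 96485 = 0.008901 mol.
2 electrons are transferred per H₂ molecule, so n(H₂) = 0.008901 / 2 = 0.004451 mol.
V = n × V_m = 0.004451 × 22.7 = 0.101 L.

0.101 L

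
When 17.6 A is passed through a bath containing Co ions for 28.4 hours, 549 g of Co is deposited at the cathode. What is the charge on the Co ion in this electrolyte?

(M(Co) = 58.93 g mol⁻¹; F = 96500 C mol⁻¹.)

+2

Q = I·t = 17.60 A × 102240 s = 1799000 C, so n(e⁻) = 1799000/96500 = 18.65 mol.
n(Co) deposited = 549 / 58.93 = 9.316 mol.
Electrons per atom = n(e⁻)/n(Co) = 18.65 / 9.316 = 2.00 ≈ 2, so the ion is Co²⁺.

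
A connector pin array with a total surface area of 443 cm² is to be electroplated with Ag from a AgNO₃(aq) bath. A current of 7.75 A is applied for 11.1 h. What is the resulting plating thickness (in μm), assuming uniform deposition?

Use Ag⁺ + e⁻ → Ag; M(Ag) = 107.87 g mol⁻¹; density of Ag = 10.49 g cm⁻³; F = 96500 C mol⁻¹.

745 μm

Q = I·t = 7.750 × 39960 = 309700 C; n(e⁻) = 3.209 mol.
n(Ag) = n(e⁻)/1 = 3.209 mol, so m = 3.209 × 107.87 = 346.2 g.
Volume = m/ρ = 346.2 / 10.49 = 33.00 cm³.
Thickness = V/A = 33.00 / 443 = 0.0745 cm = 745 μm.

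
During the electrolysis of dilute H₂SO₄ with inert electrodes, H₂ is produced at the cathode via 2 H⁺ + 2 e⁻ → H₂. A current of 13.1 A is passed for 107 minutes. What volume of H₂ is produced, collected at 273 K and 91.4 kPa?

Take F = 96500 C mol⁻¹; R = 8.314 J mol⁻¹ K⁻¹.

Q = I·t = 13.10 A × 6420.0 s = 84100 C.
n(e⁻) = Q/F = 84100 / 96500 = 0.8715 mol.
2 electrons are transferred per H₂ molecule, so n(H₂) = 0.8715 / 2 = 0.4358 mol.
V = nRT/P = (0.4358 × 8.314 × 273) / (91.4 × 10³ Pa) = 0.0108 m³ = 10.8 L.

10.8 L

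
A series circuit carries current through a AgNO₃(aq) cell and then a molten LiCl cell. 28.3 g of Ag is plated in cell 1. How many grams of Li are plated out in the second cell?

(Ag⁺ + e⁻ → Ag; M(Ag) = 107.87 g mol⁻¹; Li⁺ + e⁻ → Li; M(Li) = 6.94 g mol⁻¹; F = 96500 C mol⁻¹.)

n(Ag) = 28.3 / 107.87 = 0.2624 mol.
Since Ag⁺ + e⁻ → Ag, n(e⁻) passed = 1 × 0.2624 = 0.2624 mol.
Cells in series carry the same charge, so the same 0.2624 mol of electrons passes through cell 2.
Li⁺ + e⁻ → Li, so n(Li) = 0.2624 / 1 = 0.2624 mol.
m(Li) = 0.2624 × 6.94 = 1.82 g.

1.82 g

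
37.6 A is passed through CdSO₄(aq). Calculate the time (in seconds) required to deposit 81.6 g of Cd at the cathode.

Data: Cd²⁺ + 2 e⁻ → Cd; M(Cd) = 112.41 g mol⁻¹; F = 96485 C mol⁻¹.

3730 s

n(Cd) = m/M = 81.6 / 112.41 = 0.7259 mol.
Each Cd atom requires 2 electrons, so n(e⁻) = 2 × 0.7259 = 1.452 mol.
Q = n(e⁻)·F = 1.452 × 96485 = 140100 C.
t = Q/I = 140100 / 37.60 A = 3726 s.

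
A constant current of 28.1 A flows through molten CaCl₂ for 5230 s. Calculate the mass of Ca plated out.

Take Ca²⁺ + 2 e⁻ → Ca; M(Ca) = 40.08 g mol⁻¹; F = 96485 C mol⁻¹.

30.5 g

Q = I·t = 28.10 A × 5230.0 s = 147000 C.
n(e⁻) = Q/F = 147000 / 96485 = 1.523 mol.
Ca²⁺ + 2 e⁻ → Ca, so n(Ca) = n(e⁻)/2 = 0.7616 mol.
m = n·M = 0.7616 × 40.08 = 30.5 g.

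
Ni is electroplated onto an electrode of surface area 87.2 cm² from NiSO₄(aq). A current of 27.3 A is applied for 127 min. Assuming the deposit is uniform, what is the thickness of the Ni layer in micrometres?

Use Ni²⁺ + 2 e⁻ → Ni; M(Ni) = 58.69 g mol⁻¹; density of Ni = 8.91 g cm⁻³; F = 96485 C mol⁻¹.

Q = I·t = 27.30 × 7620.0 = 208000 C; n(e⁻) = 2.156 mol.
n(Ni) = n(e⁻)/2 = 1.078 mol, so m = 1.078 × 58.69 = 63.27 g.
Volume = m/ρ = 63.27 / 8.91 = 7.101 cm³.
Thickness = V/A = 7.101 / 87.2 = 0.0814 cm = 814 μm.

814 μm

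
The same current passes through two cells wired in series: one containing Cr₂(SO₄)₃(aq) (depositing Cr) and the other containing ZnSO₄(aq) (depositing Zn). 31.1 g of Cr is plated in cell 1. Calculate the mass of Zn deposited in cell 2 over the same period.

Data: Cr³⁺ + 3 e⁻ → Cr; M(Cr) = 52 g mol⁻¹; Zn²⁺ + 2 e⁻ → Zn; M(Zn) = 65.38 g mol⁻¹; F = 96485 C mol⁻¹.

n(Cr) = 31.1 / 52 = 0.5981 mol.
Since Cr³⁺ + 3 e⁻ → Cr, n(e⁻) passed = 3 × 0.5981 = 1.794 mol.
Cells in series carry the same charge, so the same 1.794 mol of electrons passes through cell 2.
Zn²⁺ + 2 e⁻ → Zn, so n(Zn) = 1.794 / 2 = 0.8971 mol.
m(Zn) = 0.8971 × 65.38 = 58.7 g.

58.7 g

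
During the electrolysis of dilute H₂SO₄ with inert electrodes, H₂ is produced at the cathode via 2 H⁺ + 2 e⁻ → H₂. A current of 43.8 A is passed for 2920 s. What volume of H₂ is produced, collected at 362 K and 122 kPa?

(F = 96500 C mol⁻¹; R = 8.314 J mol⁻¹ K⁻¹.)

16.3 L

Q = I·t = 43.80 A × 2920.0 s = 127900 C.
n(e⁻) = Q/F = 127900 / 96500 = 1.325 mol.
2 electrons are transferred per H₂ molecule, so n(H₂) = 1.325 / 2 = 0.6627 mol.
V = nRT/P = (0.6627 × 8.314 × 362) / (122 × 10³ Pa) = 0.0163 m³ = 16.3 L.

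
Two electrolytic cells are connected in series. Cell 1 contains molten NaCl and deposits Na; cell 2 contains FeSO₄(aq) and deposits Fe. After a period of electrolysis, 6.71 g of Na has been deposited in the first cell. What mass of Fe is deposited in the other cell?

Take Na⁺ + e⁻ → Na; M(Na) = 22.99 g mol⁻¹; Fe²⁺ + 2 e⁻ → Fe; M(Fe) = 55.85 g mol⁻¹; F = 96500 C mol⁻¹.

n(Na) = 6.71 / 22.99 = 0.2919 mol.
Since Na⁺ + e⁻ → Na, n(e⁻) passed = 1 × 0.2919 = 0.2919 mol.
Cells in series carry the same charge, so the same 0.2919 mol of electrons passes through cell 2.
Fe²⁺ + 2 e⁻ → Fe, so n(Fe) = 0.2919 / 2 = 0.1459 mol.
m(Fe) = 0.1459 × 55.85 = 8.15 g.

8.15 g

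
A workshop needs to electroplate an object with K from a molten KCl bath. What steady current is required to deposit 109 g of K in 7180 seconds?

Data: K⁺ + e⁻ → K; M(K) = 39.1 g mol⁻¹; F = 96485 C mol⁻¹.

n(K) = 109 / 39.1 = 2.788 mol.
n(e⁻) = 1 × 2.788 = 2.788 mol.
Q = n(e⁻)·F = 2.788 × 96485 = 269000 C.
I = Q/t = 269000 / 7180.0 s = 37.5 A.

37.5 A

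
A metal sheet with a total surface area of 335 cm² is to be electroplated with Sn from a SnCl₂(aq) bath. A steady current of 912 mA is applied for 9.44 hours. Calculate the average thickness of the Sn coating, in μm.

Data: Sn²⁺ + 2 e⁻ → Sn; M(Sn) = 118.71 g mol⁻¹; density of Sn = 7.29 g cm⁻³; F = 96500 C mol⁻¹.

Q = I·t = 0.9120 × 33984 = 30990 C; n(e⁻) = 0.3212 mol.
n(Sn) = n(e⁻)/2 = 0.1606 mol, so m = 0.1606 × 118.71 = 19.06 g.
Volume = m/ρ = 19.06 / 7.29 = 2.615 cm³.
Thickness = V/A = 2.615 / 335 = 0.00781 cm = 78.1 μm.

78.1 μm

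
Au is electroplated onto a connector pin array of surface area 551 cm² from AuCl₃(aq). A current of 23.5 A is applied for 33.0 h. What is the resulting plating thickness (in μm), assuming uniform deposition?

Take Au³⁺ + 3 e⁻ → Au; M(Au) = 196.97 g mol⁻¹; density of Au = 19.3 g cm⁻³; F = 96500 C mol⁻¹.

Q = I·t = 23.50 × 118800 = 2792000 C; n(e⁻) = 28.93 mol.
n(Au) = n(e⁻)/3 = 9.644 mol, so m = 9.644 × 196.97 = 1899 g.
Volume = m/ρ = 1899 / 19.3 = 98.42 cm³.
Thickness = V/A = 98.42 / 551 = 0.179 cm = 1790 μm.

1790 μm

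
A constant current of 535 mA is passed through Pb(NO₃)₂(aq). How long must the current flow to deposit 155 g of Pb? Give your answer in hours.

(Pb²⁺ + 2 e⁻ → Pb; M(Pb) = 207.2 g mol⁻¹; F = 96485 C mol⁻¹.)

n(Pb) = m/M = 155 / 207.2 = 0.7481 mol.
Each Pb atom requires 2 electrons, so n(e⁻) = 2 × 0.7481 = 1.496 mol.
Q = n(e⁻)·F = 1.496 × 96485 = 144400 C.
t = Q/I = 144400 / 0.5350 A = 269800 s = 75.0 h.

75.0 h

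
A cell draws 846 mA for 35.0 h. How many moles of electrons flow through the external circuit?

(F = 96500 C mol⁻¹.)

Q = I·t = 0.8460 A × 126000 s = 106600 C.
n(e⁻) = Q/F = 106600 / 96500 = 1.10 mol.

1.10 mol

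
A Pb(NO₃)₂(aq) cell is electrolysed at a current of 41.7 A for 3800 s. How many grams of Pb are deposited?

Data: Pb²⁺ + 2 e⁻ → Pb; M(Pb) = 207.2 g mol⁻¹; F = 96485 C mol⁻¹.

Q = I·t = 41.70 A × 3800.0 s = 158500 C.
n(e⁻) = Q/F = 158500 / 96485 = 1.642 mol.
Pb²⁺ + 2 e⁻ → Pb, so n(Pb) = n(e⁻)/2 = 0.8212 mol.
m = n·M = 0.8212 × 207.2 = 170 g.

170 g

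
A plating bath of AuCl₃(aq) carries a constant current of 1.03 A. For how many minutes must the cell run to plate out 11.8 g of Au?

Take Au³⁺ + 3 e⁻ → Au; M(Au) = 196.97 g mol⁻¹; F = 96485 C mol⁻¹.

281 min

n(Au) = m/M = 11.8 / 196.97 = 0.05991 mol.
Each Au atom requires 3 electrons, so n(e⁻) = 3 × 0.05991 = 0.1797 mol.
Q = n(e⁻)·F = 0.1797 × 96485 = 17340 C.
t = Q/I = 17340 / 1.030 A = 16840 s = 281 min.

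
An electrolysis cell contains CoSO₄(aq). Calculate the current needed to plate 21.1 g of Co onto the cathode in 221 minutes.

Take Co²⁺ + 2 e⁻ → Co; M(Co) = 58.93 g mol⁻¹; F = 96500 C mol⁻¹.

n(Co) = 21.1 / 58.93 = 0.3581 mol.
n(e⁻) = 2 × 0.3581 = 0.7161 mol.
Q = n(e⁻)·F = 0.7161 × 96500 = 69100 C.
I = Q/t = 69100 / 13260 s = 5.21 A.

5.21 A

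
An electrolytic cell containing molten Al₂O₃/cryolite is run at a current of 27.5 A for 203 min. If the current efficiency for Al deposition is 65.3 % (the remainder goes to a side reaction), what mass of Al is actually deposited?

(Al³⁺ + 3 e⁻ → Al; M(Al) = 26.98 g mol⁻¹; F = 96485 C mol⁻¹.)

Q = I·t = 27.50 × 12180 = 335000 C.
n(e⁻) = 335000/96485 = 3.472 mol; theoretically n(Al) = 3.472/3 = 1.157 mol, m_theo = 31.22 g.
At 65.3 % efficiency, m_actual = 0.653 × 31.22 = 20.4 g.

20.4 g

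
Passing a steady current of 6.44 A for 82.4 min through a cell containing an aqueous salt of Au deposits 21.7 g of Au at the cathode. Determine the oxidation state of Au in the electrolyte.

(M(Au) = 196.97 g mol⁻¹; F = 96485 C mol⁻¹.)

Q = I·t = 6.440 A × 4944.0 s = 31840 C, so n(e⁻) = 31840/96485 = 0.3300 mol.
n(Au) deposited = 21.7 / 196.97 = 0.1102 mol.
Electrons per atom = n(e⁻)/n(Au) = 0.3300 / 0.1102 = 3.00 ≈ 3, so the ion is Au³⁺.

+3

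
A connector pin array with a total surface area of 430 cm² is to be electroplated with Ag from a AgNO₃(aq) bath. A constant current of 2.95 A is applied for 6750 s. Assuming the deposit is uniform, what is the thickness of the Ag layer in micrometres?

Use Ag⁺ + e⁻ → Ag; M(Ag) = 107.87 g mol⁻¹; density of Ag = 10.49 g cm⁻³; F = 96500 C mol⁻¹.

49.3 μm

Q = I·t = 2.950 × 6750.0 = 19910 C; n(e⁻) = 0.2063 mol.
n(Ag) = n(e⁻)/1 = 0.2063 mol, so m = 0.2063 × 107.87 = 22.26 g.
Volume = m/ρ = 22.26 / 10.49 = 2.122 cm³.
Thickness = V/A = 2.122 / 430 = 0.00493 cm = 49.3 μm.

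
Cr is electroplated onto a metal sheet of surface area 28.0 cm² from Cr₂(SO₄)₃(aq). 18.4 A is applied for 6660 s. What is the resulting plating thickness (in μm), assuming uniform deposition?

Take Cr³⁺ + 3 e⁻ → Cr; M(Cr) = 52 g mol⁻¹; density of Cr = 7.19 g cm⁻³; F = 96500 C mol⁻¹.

Q = I·t = 18.40 × 6660.0 = 122500 C; n(e⁻) = 1.270 mol.
n(Cr) = n(e⁻)/3 = 0.4233 mol, so m = 0.4233 × 52 = 22.01 g.
Volume = m/ρ = 22.01 / 7.19 = 3.061 cm³.
Thickness = V/A = 3.061 / 28.0 = 0.109 cm = 1090 μm.

1090 μm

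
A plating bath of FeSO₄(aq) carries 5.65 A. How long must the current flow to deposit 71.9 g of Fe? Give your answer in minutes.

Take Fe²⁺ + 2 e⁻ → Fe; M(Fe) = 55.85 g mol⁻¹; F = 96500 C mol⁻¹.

n(Fe) = m/M = 71.9 / 55.85 = 1.287 mol.
Each Fe atom requires 2 electrons, so n(e⁻) = 2 × 1.287 = 2.575 mol.
Q = n(e⁻)·F = 2.575 × 96500 = 248500 C.
t = Q/I = 248500 / 5.650 A = 43980 s = 733 min.

733 min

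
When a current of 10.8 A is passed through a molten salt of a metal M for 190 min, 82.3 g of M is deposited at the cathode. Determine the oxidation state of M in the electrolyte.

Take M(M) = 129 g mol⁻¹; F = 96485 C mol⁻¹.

Q = I·t = 10.80 A × 11400 s = 123100 C, so n(e⁻) = 123100/96485 = 1.276 mol.
n(M) deposited = 82.3 / 129 = 0.6380 mol.
Electrons per atom = n(e⁻)/n(M) = 1.276 / 0.6380 = 2.00 ≈ 2, so the ion is M²⁺.

+2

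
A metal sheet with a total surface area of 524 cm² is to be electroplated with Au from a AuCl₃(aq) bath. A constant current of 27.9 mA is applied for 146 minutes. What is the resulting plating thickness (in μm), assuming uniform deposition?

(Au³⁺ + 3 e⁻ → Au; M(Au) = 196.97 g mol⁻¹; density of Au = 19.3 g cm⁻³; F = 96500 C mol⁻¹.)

Q = I·t = 0.02790 × 8760.0 = 244.4 C; n(e⁻) = 0.002533 mol.
n(Au) = n(e⁻)/3 = 0.0008442 mol, so m = 0.0008442 × 196.97 = 0.1663 g.
Volume = m/ρ = 0.1663 / 19.3 = 0.008616 cm³.
Thickness = V/A = 0.008616 / 524 = 1.64 × 10⁻⁵ cm = 0.164 μm.

0.164 μm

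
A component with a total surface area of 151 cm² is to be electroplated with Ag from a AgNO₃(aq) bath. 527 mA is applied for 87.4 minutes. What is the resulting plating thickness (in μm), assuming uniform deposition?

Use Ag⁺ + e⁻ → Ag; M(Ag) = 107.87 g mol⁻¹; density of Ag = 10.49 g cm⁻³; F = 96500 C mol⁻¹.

Q = I·t = 0.5270 × 5244.0 = 2764 C; n(e⁻) = 0.02864 mol.
n(Ag) = n(e⁻)/1 = 0.02864 mol, so m = 0.02864 × 107.87 = 3.089 g.
Volume = m/ρ = 3.089 / 10.49 = 0.2945 cm³.
Thickness = V/A = 0.2945 / 151 = 0.00195 cm = 19.5 μm.

19.5 μm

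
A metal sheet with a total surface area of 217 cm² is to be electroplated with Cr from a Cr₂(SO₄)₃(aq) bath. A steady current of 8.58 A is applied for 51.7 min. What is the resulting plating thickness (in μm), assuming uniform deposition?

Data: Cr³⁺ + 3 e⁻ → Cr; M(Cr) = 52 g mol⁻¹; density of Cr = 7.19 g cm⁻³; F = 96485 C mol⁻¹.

Q = I·t = 8.580 × 3102.0 = 26620 C; n(e⁻) = 0.2758 mol.
n(Cr) = n(e⁻)/3 = 0.09195 mol, so m = 0.09195 × 52 = 4.781 g.
Volume = m/ρ = 4.781 / 7.19 = 0.6650 cm³.
Thickness = V/A = 0.6650 / 217 = 0.00306 cm = 30.6 μm.

30.6 μm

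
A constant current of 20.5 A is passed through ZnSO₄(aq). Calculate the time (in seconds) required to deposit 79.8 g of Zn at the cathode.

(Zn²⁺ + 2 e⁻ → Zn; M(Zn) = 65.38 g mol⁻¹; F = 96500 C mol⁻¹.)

n(Zn) = m/M = 79.8 / 65.38 = 1.221 mol.
Each Zn atom requires 2 electrons, so n(e⁻) = 2 × 1.221 = 2.441 mol.
Q = n(e⁻)·F = 2.441 × 96500 = 235600 C.
t = Q/I = 235600 / 20.50 A = 11490 s.

11500 s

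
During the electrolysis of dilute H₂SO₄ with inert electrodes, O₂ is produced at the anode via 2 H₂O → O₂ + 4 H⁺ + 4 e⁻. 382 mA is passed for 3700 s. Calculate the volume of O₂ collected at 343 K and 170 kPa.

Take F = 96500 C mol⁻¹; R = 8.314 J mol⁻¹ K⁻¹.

Q = I·t = 0.3820 A × 3700.0 s = 1413 C.
n(e⁻) = Q/F = 1413 / 96500 = 0.01465 mol.
4 electrons are transferred per O₂ molecule, so n(O₂) = 0.01465 / 4 = 0.003662 mol.
V = nRT/P = (0.003662 × 8.314 × 343) / (170 × 10³ Pa) = 6.14 × 10⁻⁵ m³ = 0.0614 L.

0.0614 L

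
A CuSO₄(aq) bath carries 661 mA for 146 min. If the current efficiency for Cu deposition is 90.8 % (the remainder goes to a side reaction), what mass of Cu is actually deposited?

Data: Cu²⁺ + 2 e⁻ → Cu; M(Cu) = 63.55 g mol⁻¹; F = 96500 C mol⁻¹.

1.73 g

Q = I·t = 0.6610 × 8760.0 = 5790 C.
n(e⁻) = 5790/96500 = 0.06000 mol; theoretically n(Cu) = 0.06000/2 = 0.03000 mol, m_theo = 1.907 g.
At 90.8 % efficiency, m_actual = 0.908 × 1.907 = 1.73 g.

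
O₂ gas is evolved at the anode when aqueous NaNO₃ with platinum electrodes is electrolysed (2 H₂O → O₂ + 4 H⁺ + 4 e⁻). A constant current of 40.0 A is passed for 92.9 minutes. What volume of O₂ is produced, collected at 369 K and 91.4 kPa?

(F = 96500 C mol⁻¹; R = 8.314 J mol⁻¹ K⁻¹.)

19.4 L

Q = I·t = 40.00 A × 5574.0 s = 223000 C.
n(e⁻) = Q/F = 223000 / 96500 = 2.310 mol.
4 electrons are transferred per O₂ molecule, so n(O₂) = 2.310 / 4 = 0.5776 mol.
V = nRT/P = (0.5776 × 8.314 × 369) / (91.4 × 10³ Pa) = 0.0194 m³ = 19.4 L.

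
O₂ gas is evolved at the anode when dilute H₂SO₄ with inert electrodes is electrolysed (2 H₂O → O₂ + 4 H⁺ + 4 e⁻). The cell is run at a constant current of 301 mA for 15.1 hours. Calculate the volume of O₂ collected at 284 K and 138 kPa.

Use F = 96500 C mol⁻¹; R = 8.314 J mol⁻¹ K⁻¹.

0.725 L

Q = I·t = 0.3010 A × 54360 s = 16360 C.
n(e⁻) = Q/F = 16360 / 96500 = 0.1696 mol.
4 electrons are transferred per O₂ molecule, so n(O₂) = 0.1696 / 4 = 0.04239 mol.
V = nRT/P = (0.04239 × 8.314 × 284) / (138 × 10³ Pa) = 7.25 × 10⁻⁴ m³ = 0.725 L.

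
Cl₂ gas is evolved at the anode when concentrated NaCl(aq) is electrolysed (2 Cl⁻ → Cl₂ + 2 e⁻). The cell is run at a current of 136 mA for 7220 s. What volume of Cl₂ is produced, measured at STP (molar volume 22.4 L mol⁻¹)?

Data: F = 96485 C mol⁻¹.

Q = I·t = 0.1360 A × 7220.0 s = 981.9 C.
n(e⁻) = Q/F = 981.9 / 96485 = 0.01018 mol.
2 electrons are transferred per Cl₂ molecule, so n(Cl₂) = 0.01018 / 2 = 0.005088 mol.
V = n × V_m = 0.005088 × 22.4 = 0.114 L.

0.114 L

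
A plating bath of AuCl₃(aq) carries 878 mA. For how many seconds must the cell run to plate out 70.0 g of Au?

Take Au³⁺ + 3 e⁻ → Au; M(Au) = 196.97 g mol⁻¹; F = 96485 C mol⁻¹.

n(Au) = m/M = 70.0 / 196.97 = 0.3554 mol.
Each Au atom requires 3 electrons, so n(e⁻) = 3 × 0.3554 = 1.066 mol.
Q = n(e⁻)·F = 1.066 × 96485 = 102900 C.
t = Q/I = 102900 / 0.8780 A = 117200 s.

1.17 × 10⁵ s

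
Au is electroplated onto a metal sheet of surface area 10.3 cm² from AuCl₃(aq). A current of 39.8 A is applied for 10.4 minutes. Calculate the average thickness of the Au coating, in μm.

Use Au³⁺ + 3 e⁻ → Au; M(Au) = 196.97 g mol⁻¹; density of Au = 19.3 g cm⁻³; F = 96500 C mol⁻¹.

Q = I·t = 39.80 × 624.00 = 24840 C; n(e⁻) = 0.2574 mol.
n(Au) = n(e⁻)/3 = 0.08579 mol, so m = 0.08579 × 196.97 = 16.90 g.
Volume = m/ρ = 16.90 / 19.3 = 0.8755 cm³.
Thickness = V/A = 0.8755 / 10.3 = 0.0850 cm = 850 μm.

850 μm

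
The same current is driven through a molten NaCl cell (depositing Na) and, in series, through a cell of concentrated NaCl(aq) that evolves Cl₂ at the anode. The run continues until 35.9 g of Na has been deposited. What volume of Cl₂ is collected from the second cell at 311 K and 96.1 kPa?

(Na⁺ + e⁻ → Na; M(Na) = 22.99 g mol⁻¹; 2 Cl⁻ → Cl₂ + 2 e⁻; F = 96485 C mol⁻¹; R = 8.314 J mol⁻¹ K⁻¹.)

n(Na) = 35.9 / 22.99 = 1.562 mol, so n(e⁻) = 1 × 1.562 = 1.562 mol.
The cells are in series, so the same 1.562 mol of electrons passes through the second cell.
2 Cl⁻ → Cl₂ + 2 e⁻ — 2 mol e⁻ per mol Cl₂, so n(Cl₂) = 1.562/2 = 0.7808 mol.
V = nRT/P = (0.7808 × 8.314 × 311) / (96.1 × 10³) = 0.0210 m³ = 21.0 L.

21.0 L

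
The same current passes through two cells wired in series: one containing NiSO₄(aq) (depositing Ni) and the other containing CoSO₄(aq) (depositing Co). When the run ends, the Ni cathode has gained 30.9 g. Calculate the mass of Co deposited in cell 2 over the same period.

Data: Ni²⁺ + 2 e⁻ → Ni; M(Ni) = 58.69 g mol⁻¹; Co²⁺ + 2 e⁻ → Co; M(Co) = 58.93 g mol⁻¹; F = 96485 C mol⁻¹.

n(Ni) = 30.9 / 58.69 = 0.5265 mol.
Since Ni²⁺ + 2 e⁻ → Ni, n(e⁻) passed = 2 × 0.5265 = 1.053 mol.
Cells in series carry the same charge, so the same 1.053 mol of electrons passes through cell 2.
Co²⁺ + 2 e⁻ → Co, so n(Co) = 1.053 / 2 = 0.5265 mol.
m(Co) = 0.5265 × 58.93 = 31.0 g.

31.0 g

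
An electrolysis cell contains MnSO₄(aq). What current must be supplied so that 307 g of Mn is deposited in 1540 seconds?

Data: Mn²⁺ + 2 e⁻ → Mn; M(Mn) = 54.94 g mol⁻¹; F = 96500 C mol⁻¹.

700 A

n(Mn) = 307 / 54.94 = 5.588 mol.
n(e⁻) = 2 × 5.588 = 11.18 mol.
Q = n(e⁻)·F = 11.18 × 96500 = 1078000 C.
I = Q/t = 1078000 / 1540.0 s = 700 A.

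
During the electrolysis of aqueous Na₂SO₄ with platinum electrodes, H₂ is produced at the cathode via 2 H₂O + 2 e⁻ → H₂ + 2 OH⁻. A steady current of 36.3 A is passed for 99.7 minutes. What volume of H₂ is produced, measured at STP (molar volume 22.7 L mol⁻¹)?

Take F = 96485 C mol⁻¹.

Q = I·t = 36.30 A × 5982.0 s = 217100 C.
n(e⁻) = Q/F = 217100 / 96485 = 2.251 mol.
2 electrons are transferred per H₂ molecule, so n(H₂) = 2.251 / 2 = 1.125 mol.
V = n × V_m = 1.125 × 22.7 = 25.5 L.

25.5 L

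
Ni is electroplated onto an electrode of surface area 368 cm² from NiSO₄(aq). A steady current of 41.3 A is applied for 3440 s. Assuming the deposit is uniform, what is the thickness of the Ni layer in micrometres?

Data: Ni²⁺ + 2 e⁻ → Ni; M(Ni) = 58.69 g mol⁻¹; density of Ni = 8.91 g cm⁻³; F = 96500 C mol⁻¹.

132 μm

Q = I·t = 41.30 × 3440.0 = 142100 C; n(e⁻) = 1.472 mol.
n(Ni) = n(e⁻)/2 = 0.7361 mol, so m = 0.7361 × 58.69 = 43.20 g.
Volume = m/ρ = 43.20 / 8.91 = 4.849 cm³.
Thickness = V/A = 4.849 / 368 = 0.0132 cm = 132 μm.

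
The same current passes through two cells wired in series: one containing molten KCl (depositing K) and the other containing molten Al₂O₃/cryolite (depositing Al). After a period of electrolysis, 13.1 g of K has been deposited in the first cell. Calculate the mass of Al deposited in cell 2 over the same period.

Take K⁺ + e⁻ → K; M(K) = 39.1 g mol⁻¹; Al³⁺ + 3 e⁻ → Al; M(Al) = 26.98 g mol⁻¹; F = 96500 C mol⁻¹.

n(K) = 13.1 / 39.1 = 0.3350 mol.
Since K⁺ + e⁻ → K, n(e⁻) passed = 1 × 0.3350 = 0.3350 mol.
Cells in series carry the same charge, so the same 0.3350 mol of electrons passes through cell 2.
Al³⁺ + 3 e⁻ → Al, so n(Al) = 0.3350 / 3 = 0.1117 mol.
m(Al) = 0.1117 × 26.98 = 3.01 g.

3.01 g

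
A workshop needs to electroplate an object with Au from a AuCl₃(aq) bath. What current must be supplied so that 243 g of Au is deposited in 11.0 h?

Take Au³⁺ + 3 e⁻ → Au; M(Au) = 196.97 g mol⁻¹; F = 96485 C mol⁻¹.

9.02 A

n(Au) = 243 / 196.97 = 1.234 mol.
n(e⁻) = 3 × 1.234 = 3.701 mol.
Q = n(e⁻)·F = 3.701 × 96485 = 357100 C.
I = Q/t = 357100 / 39600 s = 9.02 A.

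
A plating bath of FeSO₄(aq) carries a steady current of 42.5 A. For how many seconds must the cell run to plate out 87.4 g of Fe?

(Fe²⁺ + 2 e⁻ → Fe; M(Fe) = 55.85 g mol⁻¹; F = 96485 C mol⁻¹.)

n(Fe) = m/M = 87.4 / 55.85 = 1.565 mol.
Each Fe atom requires 2 electrons, so n(e⁻) = 2 × 1.565 = 3.130 mol.
Q = n(e⁻)·F = 3.130 × 96485 = 302000 C.
t = Q/I = 302000 / 42.50 A = 7105 s.

7110 s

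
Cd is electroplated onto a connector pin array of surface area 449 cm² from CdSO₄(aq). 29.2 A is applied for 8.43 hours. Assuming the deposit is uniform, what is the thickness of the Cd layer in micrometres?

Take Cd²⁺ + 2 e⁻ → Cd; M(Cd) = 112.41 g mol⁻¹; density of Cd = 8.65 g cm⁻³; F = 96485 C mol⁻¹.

1330 μm

Q = I·t = 29.20 × 30348 = 886200 C; n(e⁻) = 9.184 mol.
n(Cd) = n(e⁻)/2 = 4.592 mol, so m = 4.592 × 112.41 = 516.2 g.
Volume = m/ρ = 516.2 / 8.65 = 59.68 cm³.
Thickness = V/A = 59.68 / 449 = 0.133 cm = 1330 μm.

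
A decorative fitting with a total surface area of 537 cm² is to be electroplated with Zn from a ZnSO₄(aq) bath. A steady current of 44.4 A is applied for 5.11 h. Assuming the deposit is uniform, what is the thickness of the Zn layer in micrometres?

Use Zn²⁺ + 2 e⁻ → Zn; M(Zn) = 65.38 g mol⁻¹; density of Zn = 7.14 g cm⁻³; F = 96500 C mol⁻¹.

722 μm

Q = I·t = 44.40 × 18396 = 816800 C; n(e⁻) = 8.464 mol.
n(Zn) = n(e⁻)/2 = 4.232 mol, so m = 4.232 × 65.38 = 276.7 g.
Volume = m/ρ = 276.7 / 7.14 = 38.75 cm³.
Thickness = V/A = 38.75 / 537 = 0.0722 cm = 722 μm.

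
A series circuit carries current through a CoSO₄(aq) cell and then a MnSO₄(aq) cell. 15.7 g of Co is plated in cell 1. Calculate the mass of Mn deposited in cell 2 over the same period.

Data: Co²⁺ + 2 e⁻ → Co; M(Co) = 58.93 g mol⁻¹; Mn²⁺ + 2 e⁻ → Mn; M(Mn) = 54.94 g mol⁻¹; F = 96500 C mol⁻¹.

n(Co) = 15.7 / 58.93 = 0.2664 mol.
Since Co²⁺ + 2 e⁻ → Co, n(e⁻) passed = 2 × 0.2664 = 0.5328 mol.
Cells in series carry the same charge, so the same 0.5328 mol of electrons passes through cell 2.
Mn²⁺ + 2 e⁻ → Mn, so n(Mn) = 0.5328 / 2 = 0.2664 mol.
m(Mn) = 0.2664 × 54.94 = 14.6 g.

14.6 g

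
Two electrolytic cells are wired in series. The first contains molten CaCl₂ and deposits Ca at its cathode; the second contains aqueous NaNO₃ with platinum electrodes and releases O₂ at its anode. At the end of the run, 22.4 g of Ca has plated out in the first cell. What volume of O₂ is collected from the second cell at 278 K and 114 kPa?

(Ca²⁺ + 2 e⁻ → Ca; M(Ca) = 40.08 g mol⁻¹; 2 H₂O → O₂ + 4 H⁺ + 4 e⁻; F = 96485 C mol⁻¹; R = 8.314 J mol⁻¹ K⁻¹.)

n(Ca) = 22.4 / 40.08 = 0.5589 mol, so n(e⁻) = 2 × 0.5589 = 1.118 mol.
The cells are in series, so the same 1.118 mol of electrons passes through the second cell.
2 H₂O → O₂ + 4 H⁺ + 4 e⁻ — 4 mol e⁻ per mol O₂, so n(O₂) = 1.118/4 = 0.2794 mol.
V = nRT/P = (0.2794 × 8.314 × 278) / (114 × 10³) = 0.00567 m³ = 5.67 L.

5.67 L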